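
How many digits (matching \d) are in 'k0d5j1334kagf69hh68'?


\d matches any digit 0-9.
Scanning 'k0d5j1334kagf69hh68':
  pos 1: '0' -> DIGIT
  pos 3: '5' -> DIGIT
  pos 5: '1' -> DIGIT
  pos 6: '3' -> DIGIT
  pos 7: '3' -> DIGIT
  pos 8: '4' -> DIGIT
  pos 13: '6' -> DIGIT
  pos 14: '9' -> DIGIT
  pos 17: '6' -> DIGIT
  pos 18: '8' -> DIGIT
Digits found: ['0', '5', '1', '3', '3', '4', '6', '9', '6', '8']
Total: 10

10


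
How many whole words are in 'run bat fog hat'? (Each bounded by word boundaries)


Word boundaries (\b) mark the start/end of each word.
Text: 'run bat fog hat'
Splitting by whitespace:
  Word 1: 'run'
  Word 2: 'bat'
  Word 3: 'fog'
  Word 4: 'hat'
Total whole words: 4

4


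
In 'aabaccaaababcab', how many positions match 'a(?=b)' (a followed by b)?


Lookahead 'a(?=b)' matches 'a' only when followed by 'b'.
String: 'aabaccaaababcab'
Checking each position where char is 'a':
  pos 0: 'a' -> no (next='a')
  pos 1: 'a' -> MATCH (next='b')
  pos 3: 'a' -> no (next='c')
  pos 6: 'a' -> no (next='a')
  pos 7: 'a' -> no (next='a')
  pos 8: 'a' -> MATCH (next='b')
  pos 10: 'a' -> MATCH (next='b')
  pos 13: 'a' -> MATCH (next='b')
Matching positions: [1, 8, 10, 13]
Count: 4

4


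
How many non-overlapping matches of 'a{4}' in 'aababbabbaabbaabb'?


Pattern 'a{4}' matches exactly 4 consecutive a's (greedy, non-overlapping).
String: 'aababbabbaabbaabb'
Scanning for runs of a's:
  Run at pos 0: 'aa' (length 2) -> 0 match(es)
  Run at pos 3: 'a' (length 1) -> 0 match(es)
  Run at pos 6: 'a' (length 1) -> 0 match(es)
  Run at pos 9: 'aa' (length 2) -> 0 match(es)
  Run at pos 13: 'aa' (length 2) -> 0 match(es)
Matches found: []
Total: 0

0


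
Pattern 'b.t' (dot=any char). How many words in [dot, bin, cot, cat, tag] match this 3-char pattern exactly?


Pattern 'b.t' means: starts with 'b', any single char, ends with 't'.
Checking each word (must be exactly 3 chars):
  'dot' (len=3): no
  'bin' (len=3): no
  'cot' (len=3): no
  'cat' (len=3): no
  'tag' (len=3): no
Matching words: []
Total: 0

0


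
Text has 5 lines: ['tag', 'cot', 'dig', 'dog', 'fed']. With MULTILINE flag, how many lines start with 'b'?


With MULTILINE flag, ^ matches the start of each line.
Lines: ['tag', 'cot', 'dig', 'dog', 'fed']
Checking which lines start with 'b':
  Line 1: 'tag' -> no
  Line 2: 'cot' -> no
  Line 3: 'dig' -> no
  Line 4: 'dog' -> no
  Line 5: 'fed' -> no
Matching lines: []
Count: 0

0


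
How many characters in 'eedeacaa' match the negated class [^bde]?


Negated class [^bde] matches any char NOT in {b, d, e}
Scanning 'eedeacaa':
  pos 0: 'e' -> no (excluded)
  pos 1: 'e' -> no (excluded)
  pos 2: 'd' -> no (excluded)
  pos 3: 'e' -> no (excluded)
  pos 4: 'a' -> MATCH
  pos 5: 'c' -> MATCH
  pos 6: 'a' -> MATCH
  pos 7: 'a' -> MATCH
Total matches: 4

4


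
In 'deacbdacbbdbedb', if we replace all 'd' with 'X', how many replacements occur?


re.sub('d', 'X', text) replaces every occurrence of 'd' with 'X'.
Text: 'deacbdacbbdbedb'
Scanning for 'd':
  pos 0: 'd' -> replacement #1
  pos 5: 'd' -> replacement #2
  pos 10: 'd' -> replacement #3
  pos 13: 'd' -> replacement #4
Total replacements: 4

4


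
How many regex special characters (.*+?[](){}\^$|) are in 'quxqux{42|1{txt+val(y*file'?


Regex special characters are: . * + ? [ ] ( ) { } \ ^ $ |
Scanning 'quxqux{42|1{txt+val(y*file':
  pos 6: '{' -> SPECIAL
  pos 9: '|' -> SPECIAL
  pos 11: '{' -> SPECIAL
  pos 15: '+' -> SPECIAL
  pos 19: '(' -> SPECIAL
  pos 21: '*' -> SPECIAL
Special chars found: ['{', '|', '{', '+', '(', '*']
Total: 6

6


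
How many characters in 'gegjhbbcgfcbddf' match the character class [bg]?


Character class [bg] matches any of: {b, g}
Scanning string 'gegjhbbcgfcbddf' character by character:
  pos 0: 'g' -> MATCH
  pos 1: 'e' -> no
  pos 2: 'g' -> MATCH
  pos 3: 'j' -> no
  pos 4: 'h' -> no
  pos 5: 'b' -> MATCH
  pos 6: 'b' -> MATCH
  pos 7: 'c' -> no
  pos 8: 'g' -> MATCH
  pos 9: 'f' -> no
  pos 10: 'c' -> no
  pos 11: 'b' -> MATCH
  pos 12: 'd' -> no
  pos 13: 'd' -> no
  pos 14: 'f' -> no
Total matches: 6

6


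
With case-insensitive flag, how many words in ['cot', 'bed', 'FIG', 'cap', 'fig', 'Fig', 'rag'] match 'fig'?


Case-insensitive matching: compare each word's lowercase form to 'fig'.
  'cot' -> lower='cot' -> no
  'bed' -> lower='bed' -> no
  'FIG' -> lower='fig' -> MATCH
  'cap' -> lower='cap' -> no
  'fig' -> lower='fig' -> MATCH
  'Fig' -> lower='fig' -> MATCH
  'rag' -> lower='rag' -> no
Matches: ['FIG', 'fig', 'Fig']
Count: 3

3


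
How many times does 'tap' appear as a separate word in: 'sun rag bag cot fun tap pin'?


Scanning each word for exact match 'tap':
  Word 1: 'sun' -> no
  Word 2: 'rag' -> no
  Word 3: 'bag' -> no
  Word 4: 'cot' -> no
  Word 5: 'fun' -> no
  Word 6: 'tap' -> MATCH
  Word 7: 'pin' -> no
Total matches: 1

1


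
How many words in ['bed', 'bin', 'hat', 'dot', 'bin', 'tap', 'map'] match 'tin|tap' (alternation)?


Alternation 'tin|tap' matches either 'tin' or 'tap'.
Checking each word:
  'bed' -> no
  'bin' -> no
  'hat' -> no
  'dot' -> no
  'bin' -> no
  'tap' -> MATCH
  'map' -> no
Matches: ['tap']
Count: 1

1


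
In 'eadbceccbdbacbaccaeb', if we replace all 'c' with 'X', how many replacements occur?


re.sub('c', 'X', text) replaces every occurrence of 'c' with 'X'.
Text: 'eadbceccbdbacbaccaeb'
Scanning for 'c':
  pos 4: 'c' -> replacement #1
  pos 6: 'c' -> replacement #2
  pos 7: 'c' -> replacement #3
  pos 12: 'c' -> replacement #4
  pos 15: 'c' -> replacement #5
  pos 16: 'c' -> replacement #6
Total replacements: 6

6


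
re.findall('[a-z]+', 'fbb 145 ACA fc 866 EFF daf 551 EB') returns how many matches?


Pattern '[a-z]+' finds one or more lowercase letters.
Text: 'fbb 145 ACA fc 866 EFF daf 551 EB'
Scanning for matches:
  Match 1: 'fbb'
  Match 2: 'fc'
  Match 3: 'daf'
Total matches: 3

3


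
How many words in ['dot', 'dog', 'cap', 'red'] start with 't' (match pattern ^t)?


Pattern ^t anchors to start of word. Check which words begin with 't':
  'dot' -> no
  'dog' -> no
  'cap' -> no
  'red' -> no
Matching words: []
Count: 0

0


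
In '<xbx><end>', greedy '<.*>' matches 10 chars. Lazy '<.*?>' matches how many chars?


Greedy '<.*>' tries to match as MUCH as possible.
Lazy '<.*?>' tries to match as LITTLE as possible.

String: '<xbx><end>'
Greedy '<.*>' starts at first '<' and extends to the LAST '>': '<xbx><end>' (10 chars)
Lazy '<.*?>' starts at first '<' and stops at the FIRST '>': '<xbx>' (5 chars)

5


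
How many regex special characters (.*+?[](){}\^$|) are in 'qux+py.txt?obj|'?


Regex special characters are: . * + ? [ ] ( ) { } \ ^ $ |
Scanning 'qux+py.txt?obj|':
  pos 3: '+' -> SPECIAL
  pos 6: '.' -> SPECIAL
  pos 10: '?' -> SPECIAL
  pos 14: '|' -> SPECIAL
Special chars found: ['+', '.', '?', '|']
Total: 4

4


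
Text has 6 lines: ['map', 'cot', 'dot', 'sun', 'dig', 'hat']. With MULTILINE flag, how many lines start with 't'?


With MULTILINE flag, ^ matches the start of each line.
Lines: ['map', 'cot', 'dot', 'sun', 'dig', 'hat']
Checking which lines start with 't':
  Line 1: 'map' -> no
  Line 2: 'cot' -> no
  Line 3: 'dot' -> no
  Line 4: 'sun' -> no
  Line 5: 'dig' -> no
  Line 6: 'hat' -> no
Matching lines: []
Count: 0

0


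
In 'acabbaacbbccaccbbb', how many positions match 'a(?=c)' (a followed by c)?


Lookahead 'a(?=c)' matches 'a' only when followed by 'c'.
String: 'acabbaacbbccaccbbb'
Checking each position where char is 'a':
  pos 0: 'a' -> MATCH (next='c')
  pos 2: 'a' -> no (next='b')
  pos 5: 'a' -> no (next='a')
  pos 6: 'a' -> MATCH (next='c')
  pos 12: 'a' -> MATCH (next='c')
Matching positions: [0, 6, 12]
Count: 3

3


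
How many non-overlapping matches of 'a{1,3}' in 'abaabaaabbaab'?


Pattern 'a{1,3}' matches between 1 and 3 consecutive a's (greedy).
String: 'abaabaaabbaab'
Finding runs of a's and applying greedy matching:
  Run at pos 0: 'a' (length 1)
  Run at pos 2: 'aa' (length 2)
  Run at pos 5: 'aaa' (length 3)
  Run at pos 10: 'aa' (length 2)
Matches: ['a', 'aa', 'aaa', 'aa']
Count: 4

4


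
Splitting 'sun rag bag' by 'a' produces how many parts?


Splitting by 'a' breaks the string at each occurrence of the separator.
Text: 'sun rag bag'
Parts after split:
  Part 1: 'sun r'
  Part 2: 'g b'
  Part 3: 'g'
Total parts: 3

3


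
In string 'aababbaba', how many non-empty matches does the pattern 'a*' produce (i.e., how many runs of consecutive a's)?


Pattern 'a*' matches zero or more a's. We want non-empty runs of consecutive a's.
String: 'aababbaba'
Walking through the string to find runs of a's:
  Run 1: positions 0-1 -> 'aa'
  Run 2: positions 3-3 -> 'a'
  Run 3: positions 6-6 -> 'a'
  Run 4: positions 8-8 -> 'a'
Non-empty runs found: ['aa', 'a', 'a', 'a']
Count: 4

4


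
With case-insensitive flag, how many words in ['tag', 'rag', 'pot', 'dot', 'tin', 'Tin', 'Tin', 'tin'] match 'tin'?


Case-insensitive matching: compare each word's lowercase form to 'tin'.
  'tag' -> lower='tag' -> no
  'rag' -> lower='rag' -> no
  'pot' -> lower='pot' -> no
  'dot' -> lower='dot' -> no
  'tin' -> lower='tin' -> MATCH
  'Tin' -> lower='tin' -> MATCH
  'Tin' -> lower='tin' -> MATCH
  'tin' -> lower='tin' -> MATCH
Matches: ['tin', 'Tin', 'Tin', 'tin']
Count: 4

4


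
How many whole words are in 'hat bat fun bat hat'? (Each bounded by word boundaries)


Word boundaries (\b) mark the start/end of each word.
Text: 'hat bat fun bat hat'
Splitting by whitespace:
  Word 1: 'hat'
  Word 2: 'bat'
  Word 3: 'fun'
  Word 4: 'bat'
  Word 5: 'hat'
Total whole words: 5

5


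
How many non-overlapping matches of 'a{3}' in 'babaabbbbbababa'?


Pattern 'a{3}' matches exactly 3 consecutive a's (greedy, non-overlapping).
String: 'babaabbbbbababa'
Scanning for runs of a's:
  Run at pos 1: 'a' (length 1) -> 0 match(es)
  Run at pos 3: 'aa' (length 2) -> 0 match(es)
  Run at pos 10: 'a' (length 1) -> 0 match(es)
  Run at pos 12: 'a' (length 1) -> 0 match(es)
  Run at pos 14: 'a' (length 1) -> 0 match(es)
Matches found: []
Total: 0

0


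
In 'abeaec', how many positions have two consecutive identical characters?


Looking for consecutive identical characters in 'abeaec':
  pos 0-1: 'a' vs 'b' -> different
  pos 1-2: 'b' vs 'e' -> different
  pos 2-3: 'e' vs 'a' -> different
  pos 3-4: 'a' vs 'e' -> different
  pos 4-5: 'e' vs 'c' -> different
Consecutive identical pairs: []
Count: 0

0


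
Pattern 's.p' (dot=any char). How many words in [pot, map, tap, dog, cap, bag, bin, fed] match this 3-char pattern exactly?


Pattern 's.p' means: starts with 's', any single char, ends with 'p'.
Checking each word (must be exactly 3 chars):
  'pot' (len=3): no
  'map' (len=3): no
  'tap' (len=3): no
  'dog' (len=3): no
  'cap' (len=3): no
  'bag' (len=3): no
  'bin' (len=3): no
  'fed' (len=3): no
Matching words: []
Total: 0

0


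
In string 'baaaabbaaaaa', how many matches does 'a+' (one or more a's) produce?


Pattern 'a+' matches one or more consecutive a's.
String: 'baaaabbaaaaa'
Scanning for runs of a:
  Match 1: 'aaaa' (length 4)
  Match 2: 'aaaaa' (length 5)
Total matches: 2

2


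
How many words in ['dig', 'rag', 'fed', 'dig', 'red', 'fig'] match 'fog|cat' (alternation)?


Alternation 'fog|cat' matches either 'fog' or 'cat'.
Checking each word:
  'dig' -> no
  'rag' -> no
  'fed' -> no
  'dig' -> no
  'red' -> no
  'fig' -> no
Matches: []
Count: 0

0


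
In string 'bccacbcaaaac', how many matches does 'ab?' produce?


Pattern 'ab?' matches 'a' optionally followed by 'b'.
String: 'bccacbcaaaac'
Scanning left to right for 'a' then checking next char:
  Match 1: 'a' (a not followed by b)
  Match 2: 'a' (a not followed by b)
  Match 3: 'a' (a not followed by b)
  Match 4: 'a' (a not followed by b)
  Match 5: 'a' (a not followed by b)
Total matches: 5

5


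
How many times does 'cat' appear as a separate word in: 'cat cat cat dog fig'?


Scanning each word for exact match 'cat':
  Word 1: 'cat' -> MATCH
  Word 2: 'cat' -> MATCH
  Word 3: 'cat' -> MATCH
  Word 4: 'dog' -> no
  Word 5: 'fig' -> no
Total matches: 3

3


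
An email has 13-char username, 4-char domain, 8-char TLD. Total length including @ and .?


An email address has format: username@domain.tld
Username length: 13
'@' character: 1
Domain length: 4
'.' character: 1
TLD length: 8
Total = 13 + 1 + 4 + 1 + 8 = 27

27


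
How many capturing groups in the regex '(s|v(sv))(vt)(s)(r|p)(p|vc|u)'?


To count capturing groups, count each '(' that starts a group.
Pattern: '(s|v(sv))(vt)(s)(r|p)(p|vc|u)'
Walking through the pattern:
  Position 0: '(' -> group #1
  Position 4: '(' -> group #2
  Position 9: '(' -> group #3
  Position 13: '(' -> group #4
  Position 16: '(' -> group #5
  Position 21: '(' -> group #6
Total capturing groups: 6

6


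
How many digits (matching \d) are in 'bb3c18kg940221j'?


\d matches any digit 0-9.
Scanning 'bb3c18kg940221j':
  pos 2: '3' -> DIGIT
  pos 4: '1' -> DIGIT
  pos 5: '8' -> DIGIT
  pos 8: '9' -> DIGIT
  pos 9: '4' -> DIGIT
  pos 10: '0' -> DIGIT
  pos 11: '2' -> DIGIT
  pos 12: '2' -> DIGIT
  pos 13: '1' -> DIGIT
Digits found: ['3', '1', '8', '9', '4', '0', '2', '2', '1']
Total: 9

9


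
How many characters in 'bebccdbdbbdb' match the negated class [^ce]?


Negated class [^ce] matches any char NOT in {c, e}
Scanning 'bebccdbdbbdb':
  pos 0: 'b' -> MATCH
  pos 1: 'e' -> no (excluded)
  pos 2: 'b' -> MATCH
  pos 3: 'c' -> no (excluded)
  pos 4: 'c' -> no (excluded)
  pos 5: 'd' -> MATCH
  pos 6: 'b' -> MATCH
  pos 7: 'd' -> MATCH
  pos 8: 'b' -> MATCH
  pos 9: 'b' -> MATCH
  pos 10: 'd' -> MATCH
  pos 11: 'b' -> MATCH
Total matches: 9

9


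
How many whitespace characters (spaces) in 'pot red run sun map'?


\s matches whitespace characters (spaces, tabs, etc.).
Text: 'pot red run sun map'
This text has 5 words separated by spaces.
Number of spaces = number of words - 1 = 5 - 1 = 4

4


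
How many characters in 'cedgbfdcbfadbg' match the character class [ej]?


Character class [ej] matches any of: {e, j}
Scanning string 'cedgbfdcbfadbg' character by character:
  pos 0: 'c' -> no
  pos 1: 'e' -> MATCH
  pos 2: 'd' -> no
  pos 3: 'g' -> no
  pos 4: 'b' -> no
  pos 5: 'f' -> no
  pos 6: 'd' -> no
  pos 7: 'c' -> no
  pos 8: 'b' -> no
  pos 9: 'f' -> no
  pos 10: 'a' -> no
  pos 11: 'd' -> no
  pos 12: 'b' -> no
  pos 13: 'g' -> no
Total matches: 1

1


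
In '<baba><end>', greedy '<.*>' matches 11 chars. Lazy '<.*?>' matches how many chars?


Greedy '<.*>' tries to match as MUCH as possible.
Lazy '<.*?>' tries to match as LITTLE as possible.

String: '<baba><end>'
Greedy '<.*>' starts at first '<' and extends to the LAST '>': '<baba><end>' (11 chars)
Lazy '<.*?>' starts at first '<' and stops at the FIRST '>': '<baba>' (6 chars)

6


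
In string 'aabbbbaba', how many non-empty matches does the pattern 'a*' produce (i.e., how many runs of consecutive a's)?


Pattern 'a*' matches zero or more a's. We want non-empty runs of consecutive a's.
String: 'aabbbbaba'
Walking through the string to find runs of a's:
  Run 1: positions 0-1 -> 'aa'
  Run 2: positions 6-6 -> 'a'
  Run 3: positions 8-8 -> 'a'
Non-empty runs found: ['aa', 'a', 'a']
Count: 3

3


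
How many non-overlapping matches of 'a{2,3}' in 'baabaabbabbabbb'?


Pattern 'a{2,3}' matches between 2 and 3 consecutive a's (greedy).
String: 'baabaabbabbabbb'
Finding runs of a's and applying greedy matching:
  Run at pos 1: 'aa' (length 2)
  Run at pos 4: 'aa' (length 2)
  Run at pos 8: 'a' (length 1)
  Run at pos 11: 'a' (length 1)
Matches: ['aa', 'aa']
Count: 2

2


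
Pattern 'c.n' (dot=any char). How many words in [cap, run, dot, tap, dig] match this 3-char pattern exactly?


Pattern 'c.n' means: starts with 'c', any single char, ends with 'n'.
Checking each word (must be exactly 3 chars):
  'cap' (len=3): no
  'run' (len=3): no
  'dot' (len=3): no
  'tap' (len=3): no
  'dig' (len=3): no
Matching words: []
Total: 0

0


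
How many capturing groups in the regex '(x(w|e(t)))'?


To count capturing groups, count each '(' that starts a group.
Pattern: '(x(w|e(t)))'
Walking through the pattern:
  Position 0: '(' -> group #1
  Position 2: '(' -> group #2
  Position 6: '(' -> group #3
Total capturing groups: 3

3


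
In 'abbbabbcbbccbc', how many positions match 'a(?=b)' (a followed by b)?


Lookahead 'a(?=b)' matches 'a' only when followed by 'b'.
String: 'abbbabbcbbccbc'
Checking each position where char is 'a':
  pos 0: 'a' -> MATCH (next='b')
  pos 4: 'a' -> MATCH (next='b')
Matching positions: [0, 4]
Count: 2

2


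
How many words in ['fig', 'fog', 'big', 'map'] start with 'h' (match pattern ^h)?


Pattern ^h anchors to start of word. Check which words begin with 'h':
  'fig' -> no
  'fog' -> no
  'big' -> no
  'map' -> no
Matching words: []
Count: 0

0


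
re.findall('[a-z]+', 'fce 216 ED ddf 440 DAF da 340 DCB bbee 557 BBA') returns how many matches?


Pattern '[a-z]+' finds one or more lowercase letters.
Text: 'fce 216 ED ddf 440 DAF da 340 DCB bbee 557 BBA'
Scanning for matches:
  Match 1: 'fce'
  Match 2: 'ddf'
  Match 3: 'da'
  Match 4: 'bbee'
Total matches: 4

4


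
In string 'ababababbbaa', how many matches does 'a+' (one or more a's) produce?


Pattern 'a+' matches one or more consecutive a's.
String: 'ababababbbaa'
Scanning for runs of a:
  Match 1: 'a' (length 1)
  Match 2: 'a' (length 1)
  Match 3: 'a' (length 1)
  Match 4: 'a' (length 1)
  Match 5: 'aa' (length 2)
Total matches: 5

5


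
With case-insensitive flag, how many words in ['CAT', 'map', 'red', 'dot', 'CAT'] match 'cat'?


Case-insensitive matching: compare each word's lowercase form to 'cat'.
  'CAT' -> lower='cat' -> MATCH
  'map' -> lower='map' -> no
  'red' -> lower='red' -> no
  'dot' -> lower='dot' -> no
  'CAT' -> lower='cat' -> MATCH
Matches: ['CAT', 'CAT']
Count: 2

2


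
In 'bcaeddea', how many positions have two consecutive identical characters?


Looking for consecutive identical characters in 'bcaeddea':
  pos 0-1: 'b' vs 'c' -> different
  pos 1-2: 'c' vs 'a' -> different
  pos 2-3: 'a' vs 'e' -> different
  pos 3-4: 'e' vs 'd' -> different
  pos 4-5: 'd' vs 'd' -> MATCH ('dd')
  pos 5-6: 'd' vs 'e' -> different
  pos 6-7: 'e' vs 'a' -> different
Consecutive identical pairs: ['dd']
Count: 1

1


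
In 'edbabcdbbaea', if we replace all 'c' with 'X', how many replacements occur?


re.sub('c', 'X', text) replaces every occurrence of 'c' with 'X'.
Text: 'edbabcdbbaea'
Scanning for 'c':
  pos 5: 'c' -> replacement #1
Total replacements: 1

1


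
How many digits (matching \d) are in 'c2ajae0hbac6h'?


\d matches any digit 0-9.
Scanning 'c2ajae0hbac6h':
  pos 1: '2' -> DIGIT
  pos 6: '0' -> DIGIT
  pos 11: '6' -> DIGIT
Digits found: ['2', '0', '6']
Total: 3

3


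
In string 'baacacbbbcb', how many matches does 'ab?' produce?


Pattern 'ab?' matches 'a' optionally followed by 'b'.
String: 'baacacbbbcb'
Scanning left to right for 'a' then checking next char:
  Match 1: 'a' (a not followed by b)
  Match 2: 'a' (a not followed by b)
  Match 3: 'a' (a not followed by b)
Total matches: 3

3


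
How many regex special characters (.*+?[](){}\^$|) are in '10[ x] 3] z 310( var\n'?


Regex special characters are: . * + ? [ ] ( ) { } \ ^ $ |
Scanning '10[ x] 3] z 310( var\n':
  pos 2: '[' -> SPECIAL
  pos 5: ']' -> SPECIAL
  pos 8: ']' -> SPECIAL
  pos 15: '(' -> SPECIAL
  pos 20: '\' -> SPECIAL
Special chars found: ['[', ']', ']', '(', '\\']
Total: 5

5


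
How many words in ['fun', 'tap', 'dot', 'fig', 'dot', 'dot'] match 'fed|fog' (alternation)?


Alternation 'fed|fog' matches either 'fed' or 'fog'.
Checking each word:
  'fun' -> no
  'tap' -> no
  'dot' -> no
  'fig' -> no
  'dot' -> no
  'dot' -> no
Matches: []
Count: 0

0


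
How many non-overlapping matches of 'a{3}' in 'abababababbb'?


Pattern 'a{3}' matches exactly 3 consecutive a's (greedy, non-overlapping).
String: 'abababababbb'
Scanning for runs of a's:
  Run at pos 0: 'a' (length 1) -> 0 match(es)
  Run at pos 2: 'a' (length 1) -> 0 match(es)
  Run at pos 4: 'a' (length 1) -> 0 match(es)
  Run at pos 6: 'a' (length 1) -> 0 match(es)
  Run at pos 8: 'a' (length 1) -> 0 match(es)
Matches found: []
Total: 0

0


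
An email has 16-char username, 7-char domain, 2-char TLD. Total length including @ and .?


An email address has format: username@domain.tld
Username length: 16
'@' character: 1
Domain length: 7
'.' character: 1
TLD length: 2
Total = 16 + 1 + 7 + 1 + 2 = 27

27


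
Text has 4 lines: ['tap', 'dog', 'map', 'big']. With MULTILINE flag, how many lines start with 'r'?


With MULTILINE flag, ^ matches the start of each line.
Lines: ['tap', 'dog', 'map', 'big']
Checking which lines start with 'r':
  Line 1: 'tap' -> no
  Line 2: 'dog' -> no
  Line 3: 'map' -> no
  Line 4: 'big' -> no
Matching lines: []
Count: 0

0


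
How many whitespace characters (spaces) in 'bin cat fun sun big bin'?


\s matches whitespace characters (spaces, tabs, etc.).
Text: 'bin cat fun sun big bin'
This text has 6 words separated by spaces.
Number of spaces = number of words - 1 = 6 - 1 = 5

5


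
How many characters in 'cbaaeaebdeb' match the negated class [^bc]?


Negated class [^bc] matches any char NOT in {b, c}
Scanning 'cbaaeaebdeb':
  pos 0: 'c' -> no (excluded)
  pos 1: 'b' -> no (excluded)
  pos 2: 'a' -> MATCH
  pos 3: 'a' -> MATCH
  pos 4: 'e' -> MATCH
  pos 5: 'a' -> MATCH
  pos 6: 'e' -> MATCH
  pos 7: 'b' -> no (excluded)
  pos 8: 'd' -> MATCH
  pos 9: 'e' -> MATCH
  pos 10: 'b' -> no (excluded)
Total matches: 7

7


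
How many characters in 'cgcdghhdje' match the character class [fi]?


Character class [fi] matches any of: {f, i}
Scanning string 'cgcdghhdje' character by character:
  pos 0: 'c' -> no
  pos 1: 'g' -> no
  pos 2: 'c' -> no
  pos 3: 'd' -> no
  pos 4: 'g' -> no
  pos 5: 'h' -> no
  pos 6: 'h' -> no
  pos 7: 'd' -> no
  pos 8: 'j' -> no
  pos 9: 'e' -> no
Total matches: 0

0


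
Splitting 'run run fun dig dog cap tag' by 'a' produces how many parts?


Splitting by 'a' breaks the string at each occurrence of the separator.
Text: 'run run fun dig dog cap tag'
Parts after split:
  Part 1: 'run run fun dig dog c'
  Part 2: 'p t'
  Part 3: 'g'
Total parts: 3

3


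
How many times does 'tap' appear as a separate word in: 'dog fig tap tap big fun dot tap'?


Scanning each word for exact match 'tap':
  Word 1: 'dog' -> no
  Word 2: 'fig' -> no
  Word 3: 'tap' -> MATCH
  Word 4: 'tap' -> MATCH
  Word 5: 'big' -> no
  Word 6: 'fun' -> no
  Word 7: 'dot' -> no
  Word 8: 'tap' -> MATCH
Total matches: 3

3


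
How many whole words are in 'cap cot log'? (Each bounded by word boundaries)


Word boundaries (\b) mark the start/end of each word.
Text: 'cap cot log'
Splitting by whitespace:
  Word 1: 'cap'
  Word 2: 'cot'
  Word 3: 'log'
Total whole words: 3

3


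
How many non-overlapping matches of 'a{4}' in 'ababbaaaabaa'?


Pattern 'a{4}' matches exactly 4 consecutive a's (greedy, non-overlapping).
String: 'ababbaaaabaa'
Scanning for runs of a's:
  Run at pos 0: 'a' (length 1) -> 0 match(es)
  Run at pos 2: 'a' (length 1) -> 0 match(es)
  Run at pos 5: 'aaaa' (length 4) -> 1 match(es)
  Run at pos 10: 'aa' (length 2) -> 0 match(es)
Matches found: ['aaaa']
Total: 1

1


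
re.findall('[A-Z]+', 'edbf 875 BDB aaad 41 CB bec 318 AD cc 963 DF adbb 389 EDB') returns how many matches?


Pattern '[A-Z]+' finds one or more uppercase letters.
Text: 'edbf 875 BDB aaad 41 CB bec 318 AD cc 963 DF adbb 389 EDB'
Scanning for matches:
  Match 1: 'BDB'
  Match 2: 'CB'
  Match 3: 'AD'
  Match 4: 'DF'
  Match 5: 'EDB'
Total matches: 5

5


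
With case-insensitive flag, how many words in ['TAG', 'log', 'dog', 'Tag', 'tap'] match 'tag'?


Case-insensitive matching: compare each word's lowercase form to 'tag'.
  'TAG' -> lower='tag' -> MATCH
  'log' -> lower='log' -> no
  'dog' -> lower='dog' -> no
  'Tag' -> lower='tag' -> MATCH
  'tap' -> lower='tap' -> no
Matches: ['TAG', 'Tag']
Count: 2

2


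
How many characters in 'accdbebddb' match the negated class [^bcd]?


Negated class [^bcd] matches any char NOT in {b, c, d}
Scanning 'accdbebddb':
  pos 0: 'a' -> MATCH
  pos 1: 'c' -> no (excluded)
  pos 2: 'c' -> no (excluded)
  pos 3: 'd' -> no (excluded)
  pos 4: 'b' -> no (excluded)
  pos 5: 'e' -> MATCH
  pos 6: 'b' -> no (excluded)
  pos 7: 'd' -> no (excluded)
  pos 8: 'd' -> no (excluded)
  pos 9: 'b' -> no (excluded)
Total matches: 2

2


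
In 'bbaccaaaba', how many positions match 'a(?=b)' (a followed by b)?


Lookahead 'a(?=b)' matches 'a' only when followed by 'b'.
String: 'bbaccaaaba'
Checking each position where char is 'a':
  pos 2: 'a' -> no (next='c')
  pos 5: 'a' -> no (next='a')
  pos 6: 'a' -> no (next='a')
  pos 7: 'a' -> MATCH (next='b')
Matching positions: [7]
Count: 1

1


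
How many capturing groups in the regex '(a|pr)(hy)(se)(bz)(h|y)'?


To count capturing groups, count each '(' that starts a group.
Pattern: '(a|pr)(hy)(se)(bz)(h|y)'
Walking through the pattern:
  Position 0: '(' -> group #1
  Position 6: '(' -> group #2
  Position 10: '(' -> group #3
  Position 14: '(' -> group #4
  Position 18: '(' -> group #5
Total capturing groups: 5

5


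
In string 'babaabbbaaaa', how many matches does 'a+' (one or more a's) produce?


Pattern 'a+' matches one or more consecutive a's.
String: 'babaabbbaaaa'
Scanning for runs of a:
  Match 1: 'a' (length 1)
  Match 2: 'aa' (length 2)
  Match 3: 'aaaa' (length 4)
Total matches: 3

3


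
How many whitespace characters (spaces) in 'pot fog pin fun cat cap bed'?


\s matches whitespace characters (spaces, tabs, etc.).
Text: 'pot fog pin fun cat cap bed'
This text has 7 words separated by spaces.
Number of spaces = number of words - 1 = 7 - 1 = 6

6


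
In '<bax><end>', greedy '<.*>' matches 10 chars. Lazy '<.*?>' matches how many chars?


Greedy '<.*>' tries to match as MUCH as possible.
Lazy '<.*?>' tries to match as LITTLE as possible.

String: '<bax><end>'
Greedy '<.*>' starts at first '<' and extends to the LAST '>': '<bax><end>' (10 chars)
Lazy '<.*?>' starts at first '<' and stops at the FIRST '>': '<bax>' (5 chars)

5


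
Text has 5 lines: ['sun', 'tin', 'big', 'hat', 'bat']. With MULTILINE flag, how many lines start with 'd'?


With MULTILINE flag, ^ matches the start of each line.
Lines: ['sun', 'tin', 'big', 'hat', 'bat']
Checking which lines start with 'd':
  Line 1: 'sun' -> no
  Line 2: 'tin' -> no
  Line 3: 'big' -> no
  Line 4: 'hat' -> no
  Line 5: 'bat' -> no
Matching lines: []
Count: 0

0


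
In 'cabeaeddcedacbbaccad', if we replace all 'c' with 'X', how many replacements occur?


re.sub('c', 'X', text) replaces every occurrence of 'c' with 'X'.
Text: 'cabeaeddcedacbbaccad'
Scanning for 'c':
  pos 0: 'c' -> replacement #1
  pos 8: 'c' -> replacement #2
  pos 12: 'c' -> replacement #3
  pos 16: 'c' -> replacement #4
  pos 17: 'c' -> replacement #5
Total replacements: 5

5


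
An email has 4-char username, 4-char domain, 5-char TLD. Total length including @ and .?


An email address has format: username@domain.tld
Username length: 4
'@' character: 1
Domain length: 4
'.' character: 1
TLD length: 5
Total = 4 + 1 + 4 + 1 + 5 = 15

15


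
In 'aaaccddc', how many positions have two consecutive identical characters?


Looking for consecutive identical characters in 'aaaccddc':
  pos 0-1: 'a' vs 'a' -> MATCH ('aa')
  pos 1-2: 'a' vs 'a' -> MATCH ('aa')
  pos 2-3: 'a' vs 'c' -> different
  pos 3-4: 'c' vs 'c' -> MATCH ('cc')
  pos 4-5: 'c' vs 'd' -> different
  pos 5-6: 'd' vs 'd' -> MATCH ('dd')
  pos 6-7: 'd' vs 'c' -> different
Consecutive identical pairs: ['aa', 'aa', 'cc', 'dd']
Count: 4

4


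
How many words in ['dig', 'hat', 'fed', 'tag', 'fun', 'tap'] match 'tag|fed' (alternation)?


Alternation 'tag|fed' matches either 'tag' or 'fed'.
Checking each word:
  'dig' -> no
  'hat' -> no
  'fed' -> MATCH
  'tag' -> MATCH
  'fun' -> no
  'tap' -> no
Matches: ['fed', 'tag']
Count: 2

2


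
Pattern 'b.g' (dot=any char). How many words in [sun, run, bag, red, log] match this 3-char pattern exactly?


Pattern 'b.g' means: starts with 'b', any single char, ends with 'g'.
Checking each word (must be exactly 3 chars):
  'sun' (len=3): no
  'run' (len=3): no
  'bag' (len=3): MATCH
  'red' (len=3): no
  'log' (len=3): no
Matching words: ['bag']
Total: 1

1


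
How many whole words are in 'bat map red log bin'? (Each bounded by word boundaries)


Word boundaries (\b) mark the start/end of each word.
Text: 'bat map red log bin'
Splitting by whitespace:
  Word 1: 'bat'
  Word 2: 'map'
  Word 3: 'red'
  Word 4: 'log'
  Word 5: 'bin'
Total whole words: 5

5


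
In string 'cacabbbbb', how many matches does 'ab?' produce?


Pattern 'ab?' matches 'a' optionally followed by 'b'.
String: 'cacabbbbb'
Scanning left to right for 'a' then checking next char:
  Match 1: 'a' (a not followed by b)
  Match 2: 'ab' (a followed by b)
Total matches: 2

2


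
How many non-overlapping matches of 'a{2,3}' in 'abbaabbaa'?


Pattern 'a{2,3}' matches between 2 and 3 consecutive a's (greedy).
String: 'abbaabbaa'
Finding runs of a's and applying greedy matching:
  Run at pos 0: 'a' (length 1)
  Run at pos 3: 'aa' (length 2)
  Run at pos 7: 'aa' (length 2)
Matches: ['aa', 'aa']
Count: 2

2


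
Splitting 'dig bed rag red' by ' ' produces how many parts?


Splitting by ' ' breaks the string at each occurrence of the separator.
Text: 'dig bed rag red'
Parts after split:
  Part 1: 'dig'
  Part 2: 'bed'
  Part 3: 'rag'
  Part 4: 'red'
Total parts: 4

4


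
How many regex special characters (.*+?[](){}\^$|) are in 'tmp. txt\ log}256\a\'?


Regex special characters are: . * + ? [ ] ( ) { } \ ^ $ |
Scanning 'tmp. txt\ log}256\a\':
  pos 3: '.' -> SPECIAL
  pos 8: '\' -> SPECIAL
  pos 13: '}' -> SPECIAL
  pos 17: '\' -> SPECIAL
  pos 19: '\' -> SPECIAL
Special chars found: ['.', '\\', '}', '\\', '\\']
Total: 5

5


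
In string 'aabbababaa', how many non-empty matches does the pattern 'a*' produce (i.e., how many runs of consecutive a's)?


Pattern 'a*' matches zero or more a's. We want non-empty runs of consecutive a's.
String: 'aabbababaa'
Walking through the string to find runs of a's:
  Run 1: positions 0-1 -> 'aa'
  Run 2: positions 4-4 -> 'a'
  Run 3: positions 6-6 -> 'a'
  Run 4: positions 8-9 -> 'aa'
Non-empty runs found: ['aa', 'a', 'a', 'aa']
Count: 4

4


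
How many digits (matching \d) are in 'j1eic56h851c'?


\d matches any digit 0-9.
Scanning 'j1eic56h851c':
  pos 1: '1' -> DIGIT
  pos 5: '5' -> DIGIT
  pos 6: '6' -> DIGIT
  pos 8: '8' -> DIGIT
  pos 9: '5' -> DIGIT
  pos 10: '1' -> DIGIT
Digits found: ['1', '5', '6', '8', '5', '1']
Total: 6

6


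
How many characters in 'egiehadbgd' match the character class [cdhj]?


Character class [cdhj] matches any of: {c, d, h, j}
Scanning string 'egiehadbgd' character by character:
  pos 0: 'e' -> no
  pos 1: 'g' -> no
  pos 2: 'i' -> no
  pos 3: 'e' -> no
  pos 4: 'h' -> MATCH
  pos 5: 'a' -> no
  pos 6: 'd' -> MATCH
  pos 7: 'b' -> no
  pos 8: 'g' -> no
  pos 9: 'd' -> MATCH
Total matches: 3

3


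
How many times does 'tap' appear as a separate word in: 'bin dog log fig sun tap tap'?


Scanning each word for exact match 'tap':
  Word 1: 'bin' -> no
  Word 2: 'dog' -> no
  Word 3: 'log' -> no
  Word 4: 'fig' -> no
  Word 5: 'sun' -> no
  Word 6: 'tap' -> MATCH
  Word 7: 'tap' -> MATCH
Total matches: 2

2


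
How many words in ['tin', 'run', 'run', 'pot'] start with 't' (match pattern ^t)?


Pattern ^t anchors to start of word. Check which words begin with 't':
  'tin' -> MATCH (starts with 't')
  'run' -> no
  'run' -> no
  'pot' -> no
Matching words: ['tin']
Count: 1

1


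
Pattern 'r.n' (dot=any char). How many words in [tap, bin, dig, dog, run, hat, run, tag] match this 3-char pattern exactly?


Pattern 'r.n' means: starts with 'r', any single char, ends with 'n'.
Checking each word (must be exactly 3 chars):
  'tap' (len=3): no
  'bin' (len=3): no
  'dig' (len=3): no
  'dog' (len=3): no
  'run' (len=3): MATCH
  'hat' (len=3): no
  'run' (len=3): MATCH
  'tag' (len=3): no
Matching words: ['run', 'run']
Total: 2

2


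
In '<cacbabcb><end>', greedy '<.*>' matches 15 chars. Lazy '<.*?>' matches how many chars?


Greedy '<.*>' tries to match as MUCH as possible.
Lazy '<.*?>' tries to match as LITTLE as possible.

String: '<cacbabcb><end>'
Greedy '<.*>' starts at first '<' and extends to the LAST '>': '<cacbabcb><end>' (15 chars)
Lazy '<.*?>' starts at first '<' and stops at the FIRST '>': '<cacbabcb>' (10 chars)

10


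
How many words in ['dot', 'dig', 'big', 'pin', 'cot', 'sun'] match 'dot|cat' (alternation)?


Alternation 'dot|cat' matches either 'dot' or 'cat'.
Checking each word:
  'dot' -> MATCH
  'dig' -> no
  'big' -> no
  'pin' -> no
  'cot' -> no
  'sun' -> no
Matches: ['dot']
Count: 1

1


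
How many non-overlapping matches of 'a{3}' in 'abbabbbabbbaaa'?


Pattern 'a{3}' matches exactly 3 consecutive a's (greedy, non-overlapping).
String: 'abbabbbabbbaaa'
Scanning for runs of a's:
  Run at pos 0: 'a' (length 1) -> 0 match(es)
  Run at pos 3: 'a' (length 1) -> 0 match(es)
  Run at pos 7: 'a' (length 1) -> 0 match(es)
  Run at pos 11: 'aaa' (length 3) -> 1 match(es)
Matches found: ['aaa']
Total: 1

1


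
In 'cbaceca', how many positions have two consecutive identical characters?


Looking for consecutive identical characters in 'cbaceca':
  pos 0-1: 'c' vs 'b' -> different
  pos 1-2: 'b' vs 'a' -> different
  pos 2-3: 'a' vs 'c' -> different
  pos 3-4: 'c' vs 'e' -> different
  pos 4-5: 'e' vs 'c' -> different
  pos 5-6: 'c' vs 'a' -> different
Consecutive identical pairs: []
Count: 0

0


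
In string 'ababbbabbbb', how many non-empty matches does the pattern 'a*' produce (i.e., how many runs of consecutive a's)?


Pattern 'a*' matches zero or more a's. We want non-empty runs of consecutive a's.
String: 'ababbbabbbb'
Walking through the string to find runs of a's:
  Run 1: positions 0-0 -> 'a'
  Run 2: positions 2-2 -> 'a'
  Run 3: positions 6-6 -> 'a'
Non-empty runs found: ['a', 'a', 'a']
Count: 3

3


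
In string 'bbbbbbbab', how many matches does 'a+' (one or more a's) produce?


Pattern 'a+' matches one or more consecutive a's.
String: 'bbbbbbbab'
Scanning for runs of a:
  Match 1: 'a' (length 1)
Total matches: 1

1


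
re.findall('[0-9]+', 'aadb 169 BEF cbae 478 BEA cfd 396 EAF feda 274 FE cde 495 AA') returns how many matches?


Pattern '[0-9]+' finds one or more digits.
Text: 'aadb 169 BEF cbae 478 BEA cfd 396 EAF feda 274 FE cde 495 AA'
Scanning for matches:
  Match 1: '169'
  Match 2: '478'
  Match 3: '396'
  Match 4: '274'
  Match 5: '495'
Total matches: 5

5


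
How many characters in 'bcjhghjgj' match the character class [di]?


Character class [di] matches any of: {d, i}
Scanning string 'bcjhghjgj' character by character:
  pos 0: 'b' -> no
  pos 1: 'c' -> no
  pos 2: 'j' -> no
  pos 3: 'h' -> no
  pos 4: 'g' -> no
  pos 5: 'h' -> no
  pos 6: 'j' -> no
  pos 7: 'g' -> no
  pos 8: 'j' -> no
Total matches: 0

0


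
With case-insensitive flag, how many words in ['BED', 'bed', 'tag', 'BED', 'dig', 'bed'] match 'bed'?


Case-insensitive matching: compare each word's lowercase form to 'bed'.
  'BED' -> lower='bed' -> MATCH
  'bed' -> lower='bed' -> MATCH
  'tag' -> lower='tag' -> no
  'BED' -> lower='bed' -> MATCH
  'dig' -> lower='dig' -> no
  'bed' -> lower='bed' -> MATCH
Matches: ['BED', 'bed', 'BED', 'bed']
Count: 4

4


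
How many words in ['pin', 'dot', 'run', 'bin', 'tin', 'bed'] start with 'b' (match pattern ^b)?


Pattern ^b anchors to start of word. Check which words begin with 'b':
  'pin' -> no
  'dot' -> no
  'run' -> no
  'bin' -> MATCH (starts with 'b')
  'tin' -> no
  'bed' -> MATCH (starts with 'b')
Matching words: ['bin', 'bed']
Count: 2

2


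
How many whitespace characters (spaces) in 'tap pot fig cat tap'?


\s matches whitespace characters (spaces, tabs, etc.).
Text: 'tap pot fig cat tap'
This text has 5 words separated by spaces.
Number of spaces = number of words - 1 = 5 - 1 = 4

4


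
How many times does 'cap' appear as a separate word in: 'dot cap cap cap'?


Scanning each word for exact match 'cap':
  Word 1: 'dot' -> no
  Word 2: 'cap' -> MATCH
  Word 3: 'cap' -> MATCH
  Word 4: 'cap' -> MATCH
Total matches: 3

3


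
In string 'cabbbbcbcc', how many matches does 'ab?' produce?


Pattern 'ab?' matches 'a' optionally followed by 'b'.
String: 'cabbbbcbcc'
Scanning left to right for 'a' then checking next char:
  Match 1: 'ab' (a followed by b)
Total matches: 1

1


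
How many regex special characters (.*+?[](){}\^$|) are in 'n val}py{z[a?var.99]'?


Regex special characters are: . * + ? [ ] ( ) { } \ ^ $ |
Scanning 'n val}py{z[a?var.99]':
  pos 5: '}' -> SPECIAL
  pos 8: '{' -> SPECIAL
  pos 10: '[' -> SPECIAL
  pos 12: '?' -> SPECIAL
  pos 16: '.' -> SPECIAL
  pos 19: ']' -> SPECIAL
Special chars found: ['}', '{', '[', '?', '.', ']']
Total: 6

6


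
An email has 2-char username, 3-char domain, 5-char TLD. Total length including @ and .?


An email address has format: username@domain.tld
Username length: 2
'@' character: 1
Domain length: 3
'.' character: 1
TLD length: 5
Total = 2 + 1 + 3 + 1 + 5 = 12

12


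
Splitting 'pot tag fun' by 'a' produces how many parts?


Splitting by 'a' breaks the string at each occurrence of the separator.
Text: 'pot tag fun'
Parts after split:
  Part 1: 'pot t'
  Part 2: 'g fun'
Total parts: 2

2


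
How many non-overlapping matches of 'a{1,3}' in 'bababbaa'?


Pattern 'a{1,3}' matches between 1 and 3 consecutive a's (greedy).
String: 'bababbaa'
Finding runs of a's and applying greedy matching:
  Run at pos 1: 'a' (length 1)
  Run at pos 3: 'a' (length 1)
  Run at pos 6: 'aa' (length 2)
Matches: ['a', 'a', 'aa']
Count: 3

3


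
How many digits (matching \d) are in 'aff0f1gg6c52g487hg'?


\d matches any digit 0-9.
Scanning 'aff0f1gg6c52g487hg':
  pos 3: '0' -> DIGIT
  pos 5: '1' -> DIGIT
  pos 8: '6' -> DIGIT
  pos 10: '5' -> DIGIT
  pos 11: '2' -> DIGIT
  pos 13: '4' -> DIGIT
  pos 14: '8' -> DIGIT
  pos 15: '7' -> DIGIT
Digits found: ['0', '1', '6', '5', '2', '4', '8', '7']
Total: 8

8


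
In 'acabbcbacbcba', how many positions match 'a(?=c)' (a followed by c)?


Lookahead 'a(?=c)' matches 'a' only when followed by 'c'.
String: 'acabbcbacbcba'
Checking each position where char is 'a':
  pos 0: 'a' -> MATCH (next='c')
  pos 2: 'a' -> no (next='b')
  pos 7: 'a' -> MATCH (next='c')
Matching positions: [0, 7]
Count: 2

2


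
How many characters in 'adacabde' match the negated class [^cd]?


Negated class [^cd] matches any char NOT in {c, d}
Scanning 'adacabde':
  pos 0: 'a' -> MATCH
  pos 1: 'd' -> no (excluded)
  pos 2: 'a' -> MATCH
  pos 3: 'c' -> no (excluded)
  pos 4: 'a' -> MATCH
  pos 5: 'b' -> MATCH
  pos 6: 'd' -> no (excluded)
  pos 7: 'e' -> MATCH
Total matches: 5

5


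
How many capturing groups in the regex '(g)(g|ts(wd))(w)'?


To count capturing groups, count each '(' that starts a group.
Pattern: '(g)(g|ts(wd))(w)'
Walking through the pattern:
  Position 0: '(' -> group #1
  Position 3: '(' -> group #2
  Position 8: '(' -> group #3
  Position 13: '(' -> group #4
Total capturing groups: 4

4


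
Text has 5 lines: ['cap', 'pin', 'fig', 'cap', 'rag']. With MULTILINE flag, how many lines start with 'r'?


With MULTILINE flag, ^ matches the start of each line.
Lines: ['cap', 'pin', 'fig', 'cap', 'rag']
Checking which lines start with 'r':
  Line 1: 'cap' -> no
  Line 2: 'pin' -> no
  Line 3: 'fig' -> no
  Line 4: 'cap' -> no
  Line 5: 'rag' -> MATCH
Matching lines: ['rag']
Count: 1

1


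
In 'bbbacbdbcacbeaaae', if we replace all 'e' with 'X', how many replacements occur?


re.sub('e', 'X', text) replaces every occurrence of 'e' with 'X'.
Text: 'bbbacbdbcacbeaaae'
Scanning for 'e':
  pos 12: 'e' -> replacement #1
  pos 16: 'e' -> replacement #2
Total replacements: 2

2
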